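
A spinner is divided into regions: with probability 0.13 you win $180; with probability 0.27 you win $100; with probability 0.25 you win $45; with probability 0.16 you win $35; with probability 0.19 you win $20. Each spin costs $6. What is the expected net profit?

65.05

E[payout] = 180·0.13 + 100·0.27 + 45·0.25 + 35·0.16 + 20·0.19
 = 23.4 + 27 + 11.25 + 5.6 + 3.8
 = 71.05
Net = 71.05 - 6 = 65.05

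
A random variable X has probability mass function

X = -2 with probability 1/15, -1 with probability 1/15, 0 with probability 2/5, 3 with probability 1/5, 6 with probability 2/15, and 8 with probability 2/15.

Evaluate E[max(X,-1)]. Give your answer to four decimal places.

2.3333

E[max(X,-1)] = Σ max(x,-1)·P(X=x)
 = (-1)·1/15 + (-1)·1/15 + 0·2/5 + 3·1/5 + 6·2/15 + 8·2/15
 = (-1/15) + (-1/15) + 0 + 3/5 + 4/5 + 16/15
 = 7/3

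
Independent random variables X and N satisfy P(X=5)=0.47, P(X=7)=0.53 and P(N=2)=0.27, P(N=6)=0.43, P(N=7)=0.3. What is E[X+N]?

E[X+N] = Σ_x Σ_n (x+n) · P(X=x)P(N=n)
 = 7·0.1269 + 11·0.2021 + 12·0.141 + 9·0.1431 + 13·0.2279 + 14·0.159
 = 0.8883 + 2.2231 + 1.692 + 1.2879 + 2.9627 + 2.226
 = 11.28

11.28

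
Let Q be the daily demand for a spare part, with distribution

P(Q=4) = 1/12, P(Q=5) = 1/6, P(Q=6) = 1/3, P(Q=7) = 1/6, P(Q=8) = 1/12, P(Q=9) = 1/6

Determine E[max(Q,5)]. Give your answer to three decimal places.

6.583

E[max(Q,5)] = Σ max(q,5)·P(Q=q)
 = 5·1/12 + 5·1/6 + 6·1/3 + 7·1/6 + 8·1/12 + 9·1/6
 = 5/12 + 5/6 + 2 + 7/6 + 2/3 + 3/2
 = 79/12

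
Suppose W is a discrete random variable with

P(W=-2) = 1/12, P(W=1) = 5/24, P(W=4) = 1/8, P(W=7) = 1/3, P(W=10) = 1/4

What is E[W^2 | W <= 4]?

P(W <= 4) = 1/12 + 5/24 + 1/8 = 5/12.
E[W^2 | W <= 4] = [4·1/12 + 1·5/24 + 16·1/8] / (5/12)
 = 61/24 / (5/12)
 = 61/10

6.1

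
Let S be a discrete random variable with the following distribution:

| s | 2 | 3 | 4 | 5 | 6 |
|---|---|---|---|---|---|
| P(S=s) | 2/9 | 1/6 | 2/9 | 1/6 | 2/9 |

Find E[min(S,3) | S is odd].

3

P(S is odd) = 1/6 + 1/6 = 1/3.
E[min(S,3) | S is odd] = [3·1/6 + 3·1/6] / (1/3)
 = 1 / (1/3)
 = 3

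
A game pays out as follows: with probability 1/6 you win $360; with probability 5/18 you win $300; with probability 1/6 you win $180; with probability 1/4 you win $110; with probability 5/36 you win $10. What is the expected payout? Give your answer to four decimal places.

E[payout] = 360·1/6 + 300·5/18 + 180·1/6 + 110·1/4 + 10·5/36
 = 60 + 250/3 + 30 + 55/2 + 25/18
 = 1820/9

202.2222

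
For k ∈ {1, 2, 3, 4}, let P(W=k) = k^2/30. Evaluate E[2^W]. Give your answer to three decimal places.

E[2^W] = Σ 2^w·P(W=w)
 = 2·1/30 + 4·2/15 + 8·3/10 + 16·8/15
 = 1/15 + 8/15 + 12/5 + 128/15
 = 173/15

11.533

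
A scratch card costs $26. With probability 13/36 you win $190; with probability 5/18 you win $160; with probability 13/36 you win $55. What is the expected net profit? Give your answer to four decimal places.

106.9167

E[payout] = 190·13/36 + 160·5/18 + 55·13/36
 = 1235/18 + 400/9 + 715/36
 = 1595/12
Net = 1595/12 - 26 = 1283/12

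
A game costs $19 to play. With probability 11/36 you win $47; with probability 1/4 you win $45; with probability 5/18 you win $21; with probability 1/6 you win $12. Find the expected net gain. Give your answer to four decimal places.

14.4444

E[payout] = 47·11/36 + 45·1/4 + 21·5/18 + 12·1/6
 = 517/36 + 45/4 + 35/6 + 2
 = 301/9
Net = 301/9 - 19 = 130/9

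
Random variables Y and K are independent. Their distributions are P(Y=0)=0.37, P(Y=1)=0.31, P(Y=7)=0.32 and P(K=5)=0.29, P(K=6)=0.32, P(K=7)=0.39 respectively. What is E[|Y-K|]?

E[|Y-K|] = Σ_y Σ_k |y-k| · P(Y=y)P(K=k)
 = 5·0.1073 + 6·0.1184 + 7·0.1443 + 4·0.0899 + 5·0.0992 + 6·0.1209 + 2·0.0928 + 1·0.1024 + 0·0.1248
 = 0.5365 + 0.7104 + 1.0101 + 0.3596 + 0.496 + 0.7254 + 0.1856 + 0.1024 + 0
 = 4.126

4.126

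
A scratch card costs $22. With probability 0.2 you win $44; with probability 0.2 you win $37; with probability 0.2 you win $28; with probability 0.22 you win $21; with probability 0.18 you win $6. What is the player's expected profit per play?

5.5

E[payout] = 44·0.2 + 37·0.2 + 28·0.2 + 21·0.22 + 6·0.18
 = 8.8 + 7.4 + 5.6 + 4.62 + 1.08
 = 27.5
Net = 27.5 - 22 = 5.5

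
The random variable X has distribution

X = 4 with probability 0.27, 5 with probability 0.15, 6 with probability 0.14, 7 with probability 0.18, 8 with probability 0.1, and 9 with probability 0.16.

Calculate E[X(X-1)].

35.12

E[X(X-1)] = Σ x(x-1)·P(X=x)
 = 12·0.27 + 20·0.15 + 30·0.14 + 42·0.18 + 56·0.1 + 72·0.16
 = 3.24 + 3 + 4.2 + 7.56 + 5.6 + 11.52
 = 35.12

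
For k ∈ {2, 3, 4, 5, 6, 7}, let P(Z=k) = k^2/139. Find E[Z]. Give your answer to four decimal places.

E[Z] = Σ z·P(Z=z)
 = 2·4/139 + 3·9/139 + 4·16/139 + 5·25/139 + 6·36/139 + 7·49/139
 = 8/139 + 27/139 + 64/139 + 125/139 + 216/139 + 343/139
 = 783/139

5.6331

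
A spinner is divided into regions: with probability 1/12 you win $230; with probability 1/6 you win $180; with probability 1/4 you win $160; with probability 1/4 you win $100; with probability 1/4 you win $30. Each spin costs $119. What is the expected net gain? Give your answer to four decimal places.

2.6667

E[payout] = 230·1/12 + 180·1/6 + 160·1/4 + 100·1/4 + 30·1/4
 = 115/6 + 30 + 40 + 25 + 15/2
 = 365/3
Net = 365/3 - 119 = 8/3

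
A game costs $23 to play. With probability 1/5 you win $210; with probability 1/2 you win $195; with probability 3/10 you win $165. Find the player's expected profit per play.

E[payout] = 210·1/5 + 195·1/2 + 165·3/10
 = 42 + 195/2 + 99/2
 = 189
Net = 189 - 23 = 166

166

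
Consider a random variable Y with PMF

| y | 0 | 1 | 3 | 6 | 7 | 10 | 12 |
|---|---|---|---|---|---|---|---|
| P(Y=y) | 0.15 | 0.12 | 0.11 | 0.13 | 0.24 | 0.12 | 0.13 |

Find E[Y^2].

E[Y^2] = Σ y^2·P(Y=y)
 = 0·0.15 + 1·0.12 + 9·0.11 + 36·0.13 + 49·0.24 + 100·0.12 + 144·0.13
 = 0 + 0.12 + 0.99 + 4.68 + 11.76 + 12 + 18.72
 = 48.27

48.27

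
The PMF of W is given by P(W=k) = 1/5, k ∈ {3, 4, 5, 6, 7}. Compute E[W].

5

E[W] = Σ w·P(W=w)
 = 3·1/5 + 4·1/5 + 5·1/5 + 6·1/5 + 7·1/5
 = 3/5 + 4/5 + 1 + 6/5 + 7/5
 = 5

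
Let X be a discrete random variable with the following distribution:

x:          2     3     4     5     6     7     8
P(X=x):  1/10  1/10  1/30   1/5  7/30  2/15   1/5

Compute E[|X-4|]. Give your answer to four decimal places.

E[|X-4|] = Σ |x-4|·P(X=x)
 = 2·1/10 + 1·1/10 + 0·1/30 + 1·1/5 + 2·7/30 + 3·2/15 + 4·1/5
 = 1/5 + 1/10 + 0 + 1/5 + 7/15 + 2/5 + 4/5
 = 13/6

2.1667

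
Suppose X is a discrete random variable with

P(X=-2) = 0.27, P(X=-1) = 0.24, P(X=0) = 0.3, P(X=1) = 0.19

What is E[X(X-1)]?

2.1

E[X(X-1)] = Σ x(x-1)·P(X=x)
 = 6·0.27 + 2·0.24 + 0·0.3 + 0·0.19
 = 1.62 + 0.48 + 0 + 0
 = 2.1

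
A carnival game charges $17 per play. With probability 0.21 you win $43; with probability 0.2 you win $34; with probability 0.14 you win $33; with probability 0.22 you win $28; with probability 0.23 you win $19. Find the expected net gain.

E[payout] = 43·0.21 + 34·0.2 + 33·0.14 + 28·0.22 + 19·0.23
 = 9.03 + 6.8 + 4.62 + 6.16 + 4.37
 = 30.98
Net = 30.98 - 17 = 13.98

13.98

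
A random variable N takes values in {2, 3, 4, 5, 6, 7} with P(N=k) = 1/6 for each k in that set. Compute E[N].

E[N] = Σ n·P(N=n)
 = 2·1/6 + 3·1/6 + 4·1/6 + 5·1/6 + 6·1/6 + 7·1/6
 = 1/3 + 1/2 + 2/3 + 5/6 + 1 + 7/6
 = 9/2

4.5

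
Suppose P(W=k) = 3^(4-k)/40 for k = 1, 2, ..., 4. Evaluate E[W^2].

E[W^2] = Σ w^2·P(W=w)
 = 1·27/40 + 4·9/40 + 9·3/40 + 16·1/40
 = 27/40 + 9/10 + 27/40 + 2/5
 = 53/20

2.65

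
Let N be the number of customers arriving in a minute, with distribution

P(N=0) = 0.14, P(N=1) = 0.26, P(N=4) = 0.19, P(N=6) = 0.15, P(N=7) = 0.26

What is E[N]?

3.74

E[N] = Σ n·P(N=n)
 = 0·0.14 + 1·0.26 + 4·0.19 + 6·0.15 + 7·0.26
 = 0 + 0.26 + 0.76 + 0.9 + 1.82
 = 3.74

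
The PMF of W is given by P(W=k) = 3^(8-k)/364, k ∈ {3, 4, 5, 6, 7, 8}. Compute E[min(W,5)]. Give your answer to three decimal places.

3.442

E[min(W,5)] = Σ min(w,5)·P(W=w)
 = 3·243/364 + 4·81/364 + 5·27/364 + 5·9/364 + 5·3/364 + 5·1/364
 = 729/364 + 81/91 + 135/364 + 45/364 + 15/364 + 5/364
 = 179/52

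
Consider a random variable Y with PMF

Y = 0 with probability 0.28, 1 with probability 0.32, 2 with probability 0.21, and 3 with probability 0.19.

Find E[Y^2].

2.87

E[Y^2] = Σ y^2·P(Y=y)
 = 0·0.28 + 1·0.32 + 4·0.21 + 9·0.19
 = 0 + 0.32 + 0.84 + 1.71
 = 2.87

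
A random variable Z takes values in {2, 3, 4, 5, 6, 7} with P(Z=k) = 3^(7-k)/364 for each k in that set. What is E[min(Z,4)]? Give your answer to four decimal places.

2.4423

E[min(Z,4)] = Σ min(z,4)·P(Z=z)
 = 2·243/364 + 3·81/364 + 4·27/364 + 4·9/364 + 4·3/364 + 4·1/364
 = 243/182 + 243/364 + 27/91 + 9/91 + 3/91 + 1/91
 = 127/52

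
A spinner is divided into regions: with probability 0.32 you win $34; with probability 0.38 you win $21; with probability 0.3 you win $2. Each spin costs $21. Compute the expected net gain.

-1.54

E[payout] = 34·0.32 + 21·0.38 + 2·0.3
 = 10.88 + 7.98 + 0.6
 = 19.46
Net = 19.46 - 21 = -1.54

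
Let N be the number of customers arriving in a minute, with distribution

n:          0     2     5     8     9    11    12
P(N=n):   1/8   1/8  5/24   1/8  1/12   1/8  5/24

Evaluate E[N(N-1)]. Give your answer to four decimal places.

E[N(N-1)] = Σ n(n-1)·P(N=n)
 = 0·1/8 + 2·1/8 + 20·5/24 + 56·1/8 + 72·1/12 + 110·1/8 + 132·5/24
 = 0 + 1/4 + 25/6 + 7 + 6 + 55/4 + 55/2
 = 176/3

58.6667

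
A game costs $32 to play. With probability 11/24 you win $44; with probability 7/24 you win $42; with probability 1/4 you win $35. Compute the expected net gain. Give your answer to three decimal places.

9.167

E[payout] = 44·11/24 + 42·7/24 + 35·1/4
 = 121/6 + 49/4 + 35/4
 = 247/6
Net = 247/6 - 32 = 55/6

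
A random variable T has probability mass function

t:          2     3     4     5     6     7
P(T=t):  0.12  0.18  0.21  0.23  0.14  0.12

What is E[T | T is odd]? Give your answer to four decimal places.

P(T is odd) = 0.18 + 0.23 + 0.12 = 0.53.
E[T | T is odd] = [3·0.18 + 5·0.23 + 7·0.12] / 0.53
 = 2.53 / 0.53
 = 253/53

4.7736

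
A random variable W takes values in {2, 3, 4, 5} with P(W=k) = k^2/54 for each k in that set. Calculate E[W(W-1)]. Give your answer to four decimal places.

13.9630

E[W(W-1)] = Σ w(w-1)·P(W=w)
 = 2·2/27 + 6·1/6 + 12·8/27 + 20·25/54
 = 4/27 + 1 + 32/9 + 250/27
 = 377/27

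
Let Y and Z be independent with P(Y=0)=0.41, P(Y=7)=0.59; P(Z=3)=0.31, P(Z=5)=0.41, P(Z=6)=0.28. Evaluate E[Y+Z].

8.79

E[Y+Z] = Σ_y Σ_z (y+z) · P(Y=y)P(Z=z)
 = 3·0.1271 + 5·0.1681 + 6·0.1148 + 10·0.1829 + 12·0.2419 + 13·0.1652
 = 0.3813 + 0.8405 + 0.6888 + 1.829 + 2.9028 + 2.1476
 = 8.79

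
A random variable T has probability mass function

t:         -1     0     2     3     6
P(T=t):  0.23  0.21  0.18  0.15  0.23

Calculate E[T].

1.96

E[T] = Σ t·P(T=t)
 = (-1)·0.23 + 0·0.21 + 2·0.18 + 3·0.15 + 6·0.23
 = (-0.23) + 0 + 0.36 + 0.45 + 1.38
 = 1.96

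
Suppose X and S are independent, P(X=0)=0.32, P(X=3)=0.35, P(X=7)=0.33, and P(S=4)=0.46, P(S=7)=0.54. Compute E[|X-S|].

E[|X-S|] = Σ_x Σ_s |x-s| · P(X=x)P(S=s)
 = 4·0.1472 + 7·0.1728 + 1·0.161 + 4·0.189 + 3·0.1518 + 0·0.1782
 = 0.5888 + 1.2096 + 0.161 + 0.756 + 0.4554 + 0
 = 3.1708

3.1708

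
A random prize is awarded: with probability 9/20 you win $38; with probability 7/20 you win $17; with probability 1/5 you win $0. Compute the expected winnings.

23.05

E[payout] = 38·9/20 + 17·7/20 + 0·1/5
 = 171/10 + 119/20 + 0
 = 461/20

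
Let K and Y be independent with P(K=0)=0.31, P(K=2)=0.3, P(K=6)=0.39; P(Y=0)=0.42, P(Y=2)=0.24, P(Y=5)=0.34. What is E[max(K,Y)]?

3.9218

E[max(K,Y)] = Σ_k Σ_y max(k,y) · P(K=k)P(Y=y)
 = 0·0.1302 + 2·0.0744 + 5·0.1054 + 2·0.126 + 2·0.072 + 5·0.102 + 6·0.1638 + 6·0.0936 + 6·0.1326
 = 0 + 0.1488 + 0.527 + 0.252 + 0.144 + 0.51 + 0.9828 + 0.5616 + 0.7956
 = 3.9218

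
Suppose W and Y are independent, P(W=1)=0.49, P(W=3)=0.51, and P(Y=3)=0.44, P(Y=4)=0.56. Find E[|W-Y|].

E[|W-Y|] = Σ_w Σ_y |w-y| · P(W=w)P(Y=y)
 = 2·0.2156 + 3·0.2744 + 0·0.2244 + 1·0.2856
 = 0.4312 + 0.8232 + 0 + 0.2856
 = 1.54

1.54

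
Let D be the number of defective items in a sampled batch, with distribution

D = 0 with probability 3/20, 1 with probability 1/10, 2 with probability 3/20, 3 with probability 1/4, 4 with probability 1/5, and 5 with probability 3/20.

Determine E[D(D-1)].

7.2

E[D(D-1)] = Σ d(d-1)·P(D=d)
 = 0·3/20 + 0·1/10 + 2·3/20 + 6·1/4 + 12·1/5 + 20·3/20
 = 0 + 0 + 3/10 + 3/2 + 12/5 + 3
 = 36/5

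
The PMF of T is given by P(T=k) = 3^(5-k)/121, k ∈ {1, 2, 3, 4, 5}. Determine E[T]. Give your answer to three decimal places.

E[T] = Σ t·P(T=t)
 = 1·81/121 + 2·27/121 + 3·9/121 + 4·3/121 + 5·1/121
 = 81/121 + 54/121 + 27/121 + 12/121 + 5/121
 = 179/121

1.479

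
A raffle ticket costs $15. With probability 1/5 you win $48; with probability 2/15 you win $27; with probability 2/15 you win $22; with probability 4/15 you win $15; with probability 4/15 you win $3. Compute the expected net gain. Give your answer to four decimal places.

E[payout] = 48·1/5 + 27·2/15 + 22·2/15 + 15·4/15 + 3·4/15
 = 48/5 + 18/5 + 44/15 + 4 + 4/5
 = 314/15
Net = 314/15 - 15 = 89/15

5.9333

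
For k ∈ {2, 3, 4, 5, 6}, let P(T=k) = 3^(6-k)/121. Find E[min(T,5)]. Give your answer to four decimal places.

2.4711

E[min(T,5)] = Σ min(t,5)·P(T=t)
 = 2·81/121 + 3·27/121 + 4·9/121 + 5·3/121 + 5·1/121
 = 162/121 + 81/121 + 36/121 + 15/121 + 5/121
 = 299/121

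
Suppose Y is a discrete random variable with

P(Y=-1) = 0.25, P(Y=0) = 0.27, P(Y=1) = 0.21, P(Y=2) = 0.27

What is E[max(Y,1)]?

1.27

E[max(Y,1)] = Σ max(y,1)·P(Y=y)
 = 1·0.25 + 1·0.27 + 1·0.21 + 2·0.27
 = 0.25 + 0.27 + 0.21 + 0.54
 = 1.27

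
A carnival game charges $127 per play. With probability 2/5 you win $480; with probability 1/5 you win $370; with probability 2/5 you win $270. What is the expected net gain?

E[payout] = 480·2/5 + 370·1/5 + 270·2/5
 = 192 + 74 + 108
 = 374
Net = 374 - 127 = 247

247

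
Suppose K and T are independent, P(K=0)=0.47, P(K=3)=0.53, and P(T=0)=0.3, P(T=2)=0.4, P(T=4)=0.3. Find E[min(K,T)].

E[min(K,T)] = Σ_k Σ_t min(k,t) · P(K=k)P(T=t)
 = 0·0.141 + 0·0.188 + 0·0.141 + 0·0.159 + 2·0.212 + 3·0.159
 = 0 + 0 + 0 + 0 + 0.424 + 0.477
 = 0.901

0.901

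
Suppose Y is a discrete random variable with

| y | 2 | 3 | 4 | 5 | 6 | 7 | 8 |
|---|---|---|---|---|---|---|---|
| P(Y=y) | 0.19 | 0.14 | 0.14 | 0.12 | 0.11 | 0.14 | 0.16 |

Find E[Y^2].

28.32

E[Y^2] = Σ y^2·P(Y=y)
 = 4·0.19 + 9·0.14 + 16·0.14 + 25·0.12 + 36·0.11 + 49·0.14 + 64·0.16
 = 0.76 + 1.26 + 2.24 + 3 + 3.96 + 6.86 + 10.24
 = 28.32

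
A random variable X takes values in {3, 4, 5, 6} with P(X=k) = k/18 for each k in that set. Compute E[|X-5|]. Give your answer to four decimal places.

0.8889

E[|X-5|] = Σ |x-5|·P(X=x)
 = 2·1/6 + 1·2/9 + 0·5/18 + 1·1/3
 = 1/3 + 2/9 + 0 + 1/3
 = 8/9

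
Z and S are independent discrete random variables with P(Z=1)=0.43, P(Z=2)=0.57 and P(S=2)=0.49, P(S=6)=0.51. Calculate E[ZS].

6.3428

E[ZS] = Σ_z Σ_s zs · P(Z=z)P(S=s)
 = 2·0.2107 + 6·0.2193 + 4·0.2793 + 12·0.2907
 = 0.4214 + 1.3158 + 1.1172 + 3.4884
 = 6.3428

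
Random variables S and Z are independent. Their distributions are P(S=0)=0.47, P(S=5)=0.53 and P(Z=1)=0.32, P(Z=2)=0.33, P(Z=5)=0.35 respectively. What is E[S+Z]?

5.38

E[S+Z] = Σ_s Σ_z (s+z) · P(S=s)P(Z=z)
 = 1·0.1504 + 2·0.1551 + 5·0.1645 + 6·0.1696 + 7·0.1749 + 10·0.1855
 = 0.1504 + 0.3102 + 0.8225 + 1.0176 + 1.2243 + 1.855
 = 5.38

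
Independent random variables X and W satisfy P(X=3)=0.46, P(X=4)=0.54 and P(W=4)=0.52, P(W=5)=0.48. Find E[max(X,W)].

E[max(X,W)] = Σ_x Σ_w max(x,w) · P(X=x)P(W=w)
 = 4·0.2392 + 5·0.2208 + 4·0.2808 + 5·0.2592
 = 0.9568 + 1.104 + 1.1232 + 1.296
 = 4.48

4.48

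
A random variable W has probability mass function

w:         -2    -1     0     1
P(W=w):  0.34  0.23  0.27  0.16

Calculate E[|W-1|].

1.75

E[|W-1|] = Σ |w-1|·P(W=w)
 = 3·0.34 + 2·0.23 + 1·0.27 + 0·0.16
 = 1.02 + 0.46 + 0.27 + 0
 = 1.75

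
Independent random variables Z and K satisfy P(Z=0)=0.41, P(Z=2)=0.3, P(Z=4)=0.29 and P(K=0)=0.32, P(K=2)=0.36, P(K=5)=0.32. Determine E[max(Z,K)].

3.092

E[max(Z,K)] = Σ_z Σ_k max(z,k) · P(Z=z)P(K=k)
 = 0·0.1312 + 2·0.1476 + 5·0.1312 + 2·0.096 + 2·0.108 + 5·0.096 + 4·0.0928 + 4·0.1044 + 5·0.0928
 = 0 + 0.2952 + 0.656 + 0.192 + 0.216 + 0.48 + 0.3712 + 0.4176 + 0.464
 = 3.092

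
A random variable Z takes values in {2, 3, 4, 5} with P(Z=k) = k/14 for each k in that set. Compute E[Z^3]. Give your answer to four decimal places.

69.8571

E[Z^3] = Σ z^3·P(Z=z)
 = 8·1/7 + 27·3/14 + 64·2/7 + 125·5/14
 = 8/7 + 81/14 + 128/7 + 625/14
 = 489/7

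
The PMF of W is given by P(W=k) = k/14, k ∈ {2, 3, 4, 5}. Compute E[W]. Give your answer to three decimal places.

3.857

E[W] = Σ w·P(W=w)
 = 2·1/7 + 3·3/14 + 4·2/7 + 5·5/14
 = 2/7 + 9/14 + 8/7 + 25/14
 = 27/7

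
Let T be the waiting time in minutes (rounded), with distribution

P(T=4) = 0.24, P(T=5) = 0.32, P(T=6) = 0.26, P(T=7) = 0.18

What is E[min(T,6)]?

E[min(T,6)] = Σ min(t,6)·P(T=t)
 = 4·0.24 + 5·0.32 + 6·0.26 + 6·0.18
 = 0.96 + 1.6 + 1.56 + 1.08
 = 5.2

5.2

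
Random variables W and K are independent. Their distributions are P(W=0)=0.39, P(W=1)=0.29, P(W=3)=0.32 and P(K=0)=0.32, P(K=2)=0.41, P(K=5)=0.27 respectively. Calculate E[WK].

2.7125

E[WK] = Σ_w Σ_k wk · P(W=w)P(K=k)
 = 0·0.1248 + 0·0.1599 + 0·0.1053 + 0·0.0928 + 2·0.1189 + 5·0.0783 + 0·0.1024 + 6·0.1312 + 15·0.0864
 = 0 + 0 + 0 + 0 + 0.2378 + 0.3915 + 0 + 0.7872 + 1.296
 = 2.7125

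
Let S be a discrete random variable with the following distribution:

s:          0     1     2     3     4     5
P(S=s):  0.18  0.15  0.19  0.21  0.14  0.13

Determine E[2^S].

9.32

E[2^S] = Σ 2^s·P(S=s)
 = 1·0.18 + 2·0.15 + 4·0.19 + 8·0.21 + 16·0.14 + 32·0.13
 = 0.18 + 0.3 + 0.76 + 1.68 + 2.24 + 4.16
 = 9.32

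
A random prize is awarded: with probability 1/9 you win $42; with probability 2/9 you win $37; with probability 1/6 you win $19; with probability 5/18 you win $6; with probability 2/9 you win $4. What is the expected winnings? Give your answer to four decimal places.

18.6111

E[payout] = 42·1/9 + 37·2/9 + 19·1/6 + 6·5/18 + 4·2/9
 = 14/3 + 74/9 + 19/6 + 5/3 + 8/9
 = 335/18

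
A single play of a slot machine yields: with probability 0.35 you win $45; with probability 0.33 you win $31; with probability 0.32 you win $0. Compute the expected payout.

25.98

E[payout] = 45·0.35 + 31·0.33 + 0·0.32
 = 15.75 + 10.23 + 0
 = 25.98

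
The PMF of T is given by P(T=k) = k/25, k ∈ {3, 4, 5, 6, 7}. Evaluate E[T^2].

E[T^2] = Σ t^2·P(T=t)
 = 9·3/25 + 16·4/25 + 25·1/5 + 36·6/25 + 49·7/25
 = 27/25 + 64/25 + 5 + 216/25 + 343/25
 = 31

31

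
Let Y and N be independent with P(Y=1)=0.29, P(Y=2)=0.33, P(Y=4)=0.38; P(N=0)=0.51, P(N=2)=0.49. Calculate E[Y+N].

3.45

E[Y+N] = Σ_y Σ_n (y+n) · P(Y=y)P(N=n)
 = 1·0.1479 + 3·0.1421 + 2·0.1683 + 4·0.1617 + 4·0.1938 + 6·0.1862
 = 0.1479 + 0.4263 + 0.3366 + 0.6468 + 0.7752 + 1.1172
 = 3.45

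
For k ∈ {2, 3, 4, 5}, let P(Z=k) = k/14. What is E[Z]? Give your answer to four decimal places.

E[Z] = Σ z·P(Z=z)
 = 2·1/7 + 3·3/14 + 4·2/7 + 5·5/14
 = 2/7 + 9/14 + 8/7 + 25/14
 = 27/7

3.8571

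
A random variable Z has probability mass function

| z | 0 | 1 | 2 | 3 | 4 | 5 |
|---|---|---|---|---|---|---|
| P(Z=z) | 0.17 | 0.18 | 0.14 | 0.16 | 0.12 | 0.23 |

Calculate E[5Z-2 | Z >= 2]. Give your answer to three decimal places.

16.385

P(Z >= 2) = 0.14 + 0.16 + 0.12 + 0.23 = 0.65.
E[5Z-2 | Z >= 2] = [8·0.14 + 13·0.16 + 18·0.12 + 23·0.23] / 0.65
 = 10.65 / 0.65
 = 213/13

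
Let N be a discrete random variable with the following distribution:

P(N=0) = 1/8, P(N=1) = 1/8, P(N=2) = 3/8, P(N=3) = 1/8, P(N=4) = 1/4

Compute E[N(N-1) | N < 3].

P(N < 3) = 1/8 + 1/8 + 3/8 = 5/8.
E[N(N-1) | N < 3] = [0·1/8 + 0·1/8 + 2·3/8] / (5/8)
 = 3/4 / (5/8)
 = 6/5

1.2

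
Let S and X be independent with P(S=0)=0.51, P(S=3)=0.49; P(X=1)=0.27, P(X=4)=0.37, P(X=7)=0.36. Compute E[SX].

6.2769

E[SX] = Σ_s Σ_x sx · P(S=s)P(X=x)
 = 0·0.1377 + 0·0.1887 + 0·0.1836 + 3·0.1323 + 12·0.1813 + 21·0.1764
 = 0 + 0 + 0 + 0.3969 + 2.1756 + 3.7044
 = 6.2769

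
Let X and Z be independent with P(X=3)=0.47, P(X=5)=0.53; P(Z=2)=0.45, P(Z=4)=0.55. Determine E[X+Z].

7.16

E[X+Z] = Σ_x Σ_z (x+z) · P(X=x)P(Z=z)
 = 5·0.2115 + 7·0.2585 + 7·0.2385 + 9·0.2915
 = 1.0575 + 1.8095 + 1.6695 + 2.6235
 = 7.16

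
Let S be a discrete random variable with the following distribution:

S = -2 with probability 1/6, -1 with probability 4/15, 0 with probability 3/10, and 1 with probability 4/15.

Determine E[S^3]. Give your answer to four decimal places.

E[S^3] = Σ s^3·P(S=s)
 = (-8)·1/6 + (-1)·4/15 + 0·3/10 + 1·4/15
 = (-4/3) + (-4/15) + 0 + 4/15
 = -4/3

-1.3333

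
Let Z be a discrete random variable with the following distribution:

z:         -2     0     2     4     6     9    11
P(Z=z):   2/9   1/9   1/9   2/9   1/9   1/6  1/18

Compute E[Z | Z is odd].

P(Z is odd) = 1/6 + 1/18 = 2/9.
E[Z | Z is odd] = [9·1/6 + 11·1/18] / (2/9)
 = 19/9 / (2/9)
 = 19/2

9.5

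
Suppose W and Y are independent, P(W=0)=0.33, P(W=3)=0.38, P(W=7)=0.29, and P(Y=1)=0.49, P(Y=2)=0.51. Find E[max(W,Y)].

3.6683

E[max(W,Y)] = Σ_w Σ_y max(w,y) · P(W=w)P(Y=y)
 = 1·0.1617 + 2·0.1683 + 3·0.1862 + 3·0.1938 + 7·0.1421 + 7·0.1479
 = 0.1617 + 0.3366 + 0.5586 + 0.5814 + 0.9947 + 1.0353
 = 3.6683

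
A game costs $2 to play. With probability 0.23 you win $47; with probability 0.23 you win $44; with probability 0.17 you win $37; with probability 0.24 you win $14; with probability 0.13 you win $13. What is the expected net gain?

30.27

E[payout] = 47·0.23 + 44·0.23 + 37·0.17 + 14·0.24 + 13·0.13
 = 10.81 + 10.12 + 6.29 + 3.36 + 1.69
 = 32.27
Net = 32.27 - 2 = 30.27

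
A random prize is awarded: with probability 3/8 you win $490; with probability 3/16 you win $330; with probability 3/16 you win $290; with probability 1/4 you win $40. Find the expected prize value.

E[payout] = 490·3/8 + 330·3/16 + 290·3/16 + 40·1/4
 = 735/4 + 495/8 + 435/8 + 10
 = 310

310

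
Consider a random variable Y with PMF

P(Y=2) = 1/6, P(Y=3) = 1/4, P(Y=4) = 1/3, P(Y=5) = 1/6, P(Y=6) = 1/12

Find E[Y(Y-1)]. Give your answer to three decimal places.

11.667

E[Y(Y-1)] = Σ y(y-1)·P(Y=y)
 = 2·1/6 + 6·1/4 + 12·1/3 + 20·1/6 + 30·1/12
 = 1/3 + 3/2 + 4 + 10/3 + 5/2
 = 35/3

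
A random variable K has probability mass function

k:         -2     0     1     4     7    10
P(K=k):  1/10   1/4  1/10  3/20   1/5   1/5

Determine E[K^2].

E[K^2] = Σ k^2·P(K=k)
 = 4·1/10 + 0·1/4 + 1·1/10 + 16·3/20 + 49·1/5 + 100·1/5
 = 2/5 + 0 + 1/10 + 12/5 + 49/5 + 20
 = 327/10

32.7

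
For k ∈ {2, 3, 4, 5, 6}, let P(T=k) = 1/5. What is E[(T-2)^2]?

E[(T-2)^2] = Σ (t-2)^2·P(T=t)
 = 0·1/5 + 1·1/5 + 4·1/5 + 9·1/5 + 16·1/5
 = 0 + 1/5 + 4/5 + 9/5 + 16/5
 = 6

6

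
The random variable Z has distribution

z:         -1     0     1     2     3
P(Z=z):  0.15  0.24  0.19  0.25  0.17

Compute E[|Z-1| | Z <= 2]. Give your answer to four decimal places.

P(Z <= 2) = 0.15 + 0.24 + 0.19 + 0.25 = 0.83.
E[|Z-1| | Z <= 2] = [2·0.15 + 1·0.24 + 0·0.19 + 1·0.25] / 0.83
 = 0.79 / 0.83
 = 79/83

0.9518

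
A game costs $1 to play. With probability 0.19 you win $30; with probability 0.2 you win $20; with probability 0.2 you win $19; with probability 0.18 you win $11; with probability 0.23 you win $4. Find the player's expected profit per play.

E[payout] = 30·0.19 + 20·0.2 + 19·0.2 + 11·0.18 + 4·0.23
 = 5.7 + 4 + 3.8 + 1.98 + 0.92
 = 16.4
Net = 16.4 - 1 = 15.4

15.4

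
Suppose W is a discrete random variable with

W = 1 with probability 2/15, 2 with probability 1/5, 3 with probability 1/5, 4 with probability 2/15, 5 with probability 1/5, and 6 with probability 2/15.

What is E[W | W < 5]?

P(W < 5) = 2/15 + 1/5 + 1/5 + 2/15 = 2/3.
E[W | W < 5] = [1·2/15 + 2·1/5 + 3·1/5 + 4·2/15] / (2/3)
 = 5/3 / (2/3)
 = 5/2

2.5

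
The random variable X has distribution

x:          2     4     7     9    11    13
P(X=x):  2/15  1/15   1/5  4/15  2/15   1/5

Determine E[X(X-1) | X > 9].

137.6

P(X > 9) = 2/15 + 1/5 = 1/3.
E[X(X-1) | X > 9] = [110·2/15 + 156·1/5] / (1/3)
 = 688/15 / (1/3)
 = 688/5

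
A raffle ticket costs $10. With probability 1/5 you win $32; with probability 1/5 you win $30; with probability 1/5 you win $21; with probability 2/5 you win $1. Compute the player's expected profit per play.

7

E[payout] = 32·1/5 + 30·1/5 + 21·1/5 + 1·2/5
 = 32/5 + 6 + 21/5 + 2/5
 = 17
Net = 17 - 10 = 7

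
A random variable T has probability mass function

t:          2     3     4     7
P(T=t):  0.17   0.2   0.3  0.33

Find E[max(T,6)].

E[max(T,6)] = Σ max(t,6)·P(T=t)
 = 6·0.17 + 6·0.2 + 6·0.3 + 7·0.33
 = 1.02 + 1.2 + 1.8 + 2.31
 = 6.33

6.33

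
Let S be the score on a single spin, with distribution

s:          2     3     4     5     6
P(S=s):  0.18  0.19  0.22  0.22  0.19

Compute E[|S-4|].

E[|S-4|] = Σ |s-4|·P(S=s)
 = 2·0.18 + 1·0.19 + 0·0.22 + 1·0.22 + 2·0.19
 = 0.36 + 0.19 + 0 + 0.22 + 0.38
 = 1.15

1.15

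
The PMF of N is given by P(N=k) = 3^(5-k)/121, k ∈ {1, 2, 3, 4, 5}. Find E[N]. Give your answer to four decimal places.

E[N] = Σ n·P(N=n)
 = 1·81/121 + 2·27/121 + 3·9/121 + 4·3/121 + 5·1/121
 = 81/121 + 54/121 + 27/121 + 12/121 + 5/121
 = 179/121

1.4793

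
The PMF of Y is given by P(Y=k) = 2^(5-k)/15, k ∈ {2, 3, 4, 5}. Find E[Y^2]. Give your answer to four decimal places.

8.3333

E[Y^2] = Σ y^2·P(Y=y)
 = 4·8/15 + 9·4/15 + 16·2/15 + 25·1/15
 = 32/15 + 12/5 + 32/15 + 5/3
 = 25/3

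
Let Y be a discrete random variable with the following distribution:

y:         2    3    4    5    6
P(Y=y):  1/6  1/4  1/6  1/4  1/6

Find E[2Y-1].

E[2Y-1] = Σ (2y-1)·P(Y=y)
 = 3·1/6 + 5·1/4 + 7·1/6 + 9·1/4 + 11·1/6
 = 1/2 + 5/4 + 7/6 + 9/4 + 11/6
 = 7

7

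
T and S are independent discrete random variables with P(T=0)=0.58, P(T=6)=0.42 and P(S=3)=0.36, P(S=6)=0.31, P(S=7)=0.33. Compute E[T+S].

7.77

E[T+S] = Σ_t Σ_s (t+s) · P(T=t)P(S=s)
 = 3·0.2088 + 6·0.1798 + 7·0.1914 + 9·0.1512 + 12·0.1302 + 13·0.1386
 = 0.6264 + 1.0788 + 1.3398 + 1.3608 + 1.5624 + 1.8018
 = 7.77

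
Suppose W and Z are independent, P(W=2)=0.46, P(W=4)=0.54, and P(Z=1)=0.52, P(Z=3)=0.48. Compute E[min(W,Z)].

1.7392

E[min(W,Z)] = Σ_w Σ_z min(w,z) · P(W=w)P(Z=z)
 = 1·0.2392 + 2·0.2208 + 1·0.2808 + 3·0.2592
 = 0.2392 + 0.4416 + 0.2808 + 0.7776
 = 1.7392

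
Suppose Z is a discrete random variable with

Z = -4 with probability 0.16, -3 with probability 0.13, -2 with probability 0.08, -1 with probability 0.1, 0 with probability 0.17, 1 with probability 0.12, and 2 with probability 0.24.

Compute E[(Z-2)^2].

E[(Z-2)^2] = Σ (z-2)^2·P(Z=z)
 = 36·0.16 + 25·0.13 + 16·0.08 + 9·0.1 + 4·0.17 + 1·0.12 + 0·0.24
 = 5.76 + 3.25 + 1.28 + 0.9 + 0.68 + 0.12 + 0
 = 11.99

11.99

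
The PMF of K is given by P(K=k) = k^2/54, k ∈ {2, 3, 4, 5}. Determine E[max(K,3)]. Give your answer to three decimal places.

4.222

E[max(K,3)] = Σ max(k,3)·P(K=k)
 = 3·2/27 + 3·1/6 + 4·8/27 + 5·25/54
 = 2/9 + 1/2 + 32/27 + 125/54
 = 38/9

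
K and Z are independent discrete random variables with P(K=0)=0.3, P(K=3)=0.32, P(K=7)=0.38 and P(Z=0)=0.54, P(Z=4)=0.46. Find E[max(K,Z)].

4.3192

E[max(K,Z)] = Σ_k Σ_z max(k,z) · P(K=k)P(Z=z)
 = 0·0.162 + 4·0.138 + 3·0.1728 + 4·0.1472 + 7·0.2052 + 7·0.1748
 = 0 + 0.552 + 0.5184 + 0.5888 + 1.4364 + 1.2236
 = 4.3192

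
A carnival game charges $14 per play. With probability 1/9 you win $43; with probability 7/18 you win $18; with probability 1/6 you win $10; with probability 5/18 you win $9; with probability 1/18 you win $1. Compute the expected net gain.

E[payout] = 43·1/9 + 18·7/18 + 10·1/6 + 9·5/18 + 1·1/18
 = 43/9 + 7 + 5/3 + 5/2 + 1/18
 = 16
Net = 16 - 14 = 2

2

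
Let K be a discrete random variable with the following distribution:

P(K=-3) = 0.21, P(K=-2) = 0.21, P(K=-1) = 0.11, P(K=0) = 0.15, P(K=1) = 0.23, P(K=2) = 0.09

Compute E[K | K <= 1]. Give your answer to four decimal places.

P(K <= 1) = 0.21 + 0.21 + 0.11 + 0.15 + 0.23 = 0.91.
E[K | K <= 1] = [(-3)·0.21 + (-2)·0.21 + (-1)·0.11 + 0·0.15 + 1·0.23] / 0.91
 = -0.93 / 0.91
 = -93/91

-1.0220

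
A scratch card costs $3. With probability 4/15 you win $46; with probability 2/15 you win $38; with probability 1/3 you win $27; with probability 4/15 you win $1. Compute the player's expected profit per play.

E[payout] = 46·4/15 + 38·2/15 + 27·1/3 + 1·4/15
 = 184/15 + 76/15 + 9 + 4/15
 = 133/5
Net = 133/5 - 3 = 118/5

23.6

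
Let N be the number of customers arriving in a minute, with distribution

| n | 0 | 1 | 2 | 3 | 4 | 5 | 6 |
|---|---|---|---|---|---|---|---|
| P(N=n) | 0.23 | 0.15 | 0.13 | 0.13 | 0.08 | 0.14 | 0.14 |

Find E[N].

E[N] = Σ n·P(N=n)
 = 0·0.23 + 1·0.15 + 2·0.13 + 3·0.13 + 4·0.08 + 5·0.14 + 6·0.14
 = 0 + 0.15 + 0.26 + 0.39 + 0.32 + 0.7 + 0.84
 = 2.66

2.66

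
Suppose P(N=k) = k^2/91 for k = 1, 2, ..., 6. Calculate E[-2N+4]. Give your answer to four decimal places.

E[-2N+4] = Σ (-2n+4)·P(N=n)
 = 2·1/91 + 0·4/91 + (-2)·9/91 + (-4)·16/91 + (-6)·25/91 + (-8)·36/91
 = 2/91 + 0 + (-18/91) + (-64/91) + (-150/91) + (-288/91)
 = -74/13

-5.6923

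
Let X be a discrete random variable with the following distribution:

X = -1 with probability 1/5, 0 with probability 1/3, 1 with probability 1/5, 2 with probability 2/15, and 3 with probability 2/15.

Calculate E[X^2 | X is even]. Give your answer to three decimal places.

1.143

P(X is even) = 1/3 + 2/15 = 7/15.
E[X^2 | X is even] = [0·1/3 + 4·2/15] / (7/15)
 = 8/15 / (7/15)
 = 8/7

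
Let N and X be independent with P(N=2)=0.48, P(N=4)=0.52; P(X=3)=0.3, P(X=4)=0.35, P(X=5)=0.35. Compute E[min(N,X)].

E[min(N,X)] = Σ_n Σ_x min(n,x) · P(N=n)P(X=x)
 = 2·0.144 + 2·0.168 + 2·0.168 + 3·0.156 + 4·0.182 + 4·0.182
 = 0.288 + 0.336 + 0.336 + 0.468 + 0.728 + 0.728
 = 2.884

2.884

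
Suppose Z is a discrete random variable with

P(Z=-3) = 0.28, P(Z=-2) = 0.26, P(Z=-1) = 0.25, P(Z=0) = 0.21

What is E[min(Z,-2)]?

-2.28

E[min(Z,-2)] = Σ min(z,-2)·P(Z=z)
 = (-3)·0.28 + (-2)·0.26 + (-2)·0.25 + (-2)·0.21
 = (-0.84) + (-0.52) + (-0.5) + (-0.42)
 = -2.28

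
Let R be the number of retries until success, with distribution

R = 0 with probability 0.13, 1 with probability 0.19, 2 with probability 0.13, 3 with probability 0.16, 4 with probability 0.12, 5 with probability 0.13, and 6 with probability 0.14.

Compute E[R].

E[R] = Σ r·P(R=r)
 = 0·0.13 + 1·0.19 + 2·0.13 + 3·0.16 + 4·0.12 + 5·0.13 + 6·0.14
 = 0 + 0.19 + 0.26 + 0.48 + 0.48 + 0.65 + 0.84
 = 2.9

2.9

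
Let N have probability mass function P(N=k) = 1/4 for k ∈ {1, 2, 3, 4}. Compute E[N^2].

7.5

E[N^2] = Σ n^2·P(N=n)
 = 1·1/4 + 4·1/4 + 9·1/4 + 16·1/4
 = 1/4 + 1 + 9/4 + 4
 = 15/2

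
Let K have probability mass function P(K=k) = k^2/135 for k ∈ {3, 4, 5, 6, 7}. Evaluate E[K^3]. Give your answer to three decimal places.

E[K^3] = Σ k^3·P(K=k)
 = 27·1/15 + 64·16/135 + 125·5/27 + 216·4/15 + 343·49/135
 = 9/5 + 1024/135 + 625/27 + 288/5 + 16807/135
 = 5795/27

214.630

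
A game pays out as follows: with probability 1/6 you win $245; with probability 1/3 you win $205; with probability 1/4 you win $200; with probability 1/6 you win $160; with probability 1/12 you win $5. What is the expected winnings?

E[payout] = 245·1/6 + 205·1/3 + 200·1/4 + 160·1/6 + 5·1/12
 = 245/6 + 205/3 + 50 + 80/3 + 5/12
 = 745/4

186.25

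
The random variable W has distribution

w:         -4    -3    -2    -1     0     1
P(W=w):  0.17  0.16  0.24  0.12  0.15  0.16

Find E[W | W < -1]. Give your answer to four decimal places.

P(W < -1) = 0.17 + 0.16 + 0.24 = 0.57.
E[W | W < -1] = [(-4)·0.17 + (-3)·0.16 + (-2)·0.24] / 0.57
 = -1.64 / 0.57
 = -164/57

-2.8772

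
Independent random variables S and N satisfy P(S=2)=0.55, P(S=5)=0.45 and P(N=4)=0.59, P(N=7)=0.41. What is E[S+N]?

8.58

E[S+N] = Σ_s Σ_n (s+n) · P(S=s)P(N=n)
 = 6·0.3245 + 9·0.2255 + 9·0.2655 + 12·0.1845
 = 1.947 + 2.0295 + 2.3895 + 2.214
 = 8.58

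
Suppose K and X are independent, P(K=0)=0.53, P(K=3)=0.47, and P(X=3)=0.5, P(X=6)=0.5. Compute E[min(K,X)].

1.41

E[min(K,X)] = Σ_k Σ_x min(k,x) · P(K=k)P(X=x)
 = 0·0.265 + 0·0.265 + 3·0.235 + 3·0.235
 = 0 + 0 + 0.705 + 0.705
 = 1.41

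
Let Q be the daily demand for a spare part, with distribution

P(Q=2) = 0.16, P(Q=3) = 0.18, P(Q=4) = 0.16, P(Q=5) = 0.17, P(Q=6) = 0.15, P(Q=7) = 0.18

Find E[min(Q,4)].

E[min(Q,4)] = Σ min(q,4)·P(Q=q)
 = 2·0.16 + 3·0.18 + 4·0.16 + 4·0.17 + 4·0.15 + 4·0.18
 = 0.32 + 0.54 + 0.64 + 0.68 + 0.6 + 0.72
 = 3.5

3.5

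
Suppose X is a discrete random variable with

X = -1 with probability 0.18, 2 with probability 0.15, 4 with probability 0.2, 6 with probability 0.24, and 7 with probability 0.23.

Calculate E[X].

3.97

E[X] = Σ x·P(X=x)
 = (-1)·0.18 + 2·0.15 + 4·0.2 + 6·0.24 + 7·0.23
 = (-0.18) + 0.3 + 0.8 + 1.44 + 1.61
 = 3.97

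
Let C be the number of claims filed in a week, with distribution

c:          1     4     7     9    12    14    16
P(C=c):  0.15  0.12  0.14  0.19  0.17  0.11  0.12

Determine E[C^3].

1281.48

E[C^3] = Σ c^3·P(C=c)
 = 1·0.15 + 64·0.12 + 343·0.14 + 729·0.19 + 1728·0.17 + 2744·0.11 + 4096·0.12
 = 0.15 + 7.68 + 48.02 + 138.51 + 293.76 + 301.84 + 491.52
 = 1281.48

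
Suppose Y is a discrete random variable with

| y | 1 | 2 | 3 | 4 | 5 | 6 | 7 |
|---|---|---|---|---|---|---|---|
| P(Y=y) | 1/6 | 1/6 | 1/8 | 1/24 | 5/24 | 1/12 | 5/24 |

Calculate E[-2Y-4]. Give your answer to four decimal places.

E[-2Y-4] = Σ (-2y-4)·P(Y=y)
 = (-6)·1/6 + (-8)·1/6 + (-10)·1/8 + (-12)·1/24 + (-14)·5/24 + (-16)·1/12 + (-18)·5/24
 = (-1) + (-4/3) + (-5/4) + (-1/2) + (-35/12) + (-4/3) + (-15/4)
 = -145/12

-12.0833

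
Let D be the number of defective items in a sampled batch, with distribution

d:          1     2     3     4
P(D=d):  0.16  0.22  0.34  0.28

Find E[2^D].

8.4

E[2^D] = Σ 2^d·P(D=d)
 = 2·0.16 + 4·0.22 + 8·0.34 + 16·0.28
 = 0.32 + 0.88 + 2.72 + 4.48
 = 8.4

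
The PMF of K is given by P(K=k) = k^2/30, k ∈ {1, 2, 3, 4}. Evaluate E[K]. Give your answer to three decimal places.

3.333

E[K] = Σ k·P(K=k)
 = 1·1/30 + 2·2/15 + 3·3/10 + 4·8/15
 = 1/30 + 4/15 + 9/10 + 32/15
 = 10/3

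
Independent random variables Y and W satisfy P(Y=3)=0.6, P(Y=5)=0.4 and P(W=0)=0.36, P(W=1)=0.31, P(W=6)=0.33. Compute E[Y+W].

E[Y+W] = Σ_y Σ_w (y+w) · P(Y=y)P(W=w)
 = 3·0.216 + 4·0.186 + 9·0.198 + 5·0.144 + 6·0.124 + 11·0.132
 = 0.648 + 0.744 + 1.782 + 0.72 + 0.744 + 1.452
 = 6.09

6.09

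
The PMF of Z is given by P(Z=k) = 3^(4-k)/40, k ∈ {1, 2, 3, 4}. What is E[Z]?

1.45

E[Z] = Σ z·P(Z=z)
 = 1·27/40 + 2·9/40 + 3·3/40 + 4·1/40
 = 27/40 + 9/20 + 9/40 + 1/10
 = 29/20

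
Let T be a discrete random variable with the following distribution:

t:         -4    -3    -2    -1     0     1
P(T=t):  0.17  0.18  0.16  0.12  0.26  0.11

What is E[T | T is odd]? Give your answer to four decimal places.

P(T is odd) = 0.18 + 0.12 + 0.11 = 0.41.
E[T | T is odd] = [(-3)·0.18 + (-1)·0.12 + 1·0.11] / 0.41
 = -0.55 / 0.41
 = -55/41

-1.3415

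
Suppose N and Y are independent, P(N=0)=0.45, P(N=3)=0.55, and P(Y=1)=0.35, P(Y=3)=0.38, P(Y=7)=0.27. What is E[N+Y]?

E[N+Y] = Σ_n Σ_y (n+y) · P(N=n)P(Y=y)
 = 1·0.1575 + 3·0.171 + 7·0.1215 + 4·0.1925 + 6·0.209 + 10·0.1485
 = 0.1575 + 0.513 + 0.8505 + 0.77 + 1.254 + 1.485
 = 5.03

5.03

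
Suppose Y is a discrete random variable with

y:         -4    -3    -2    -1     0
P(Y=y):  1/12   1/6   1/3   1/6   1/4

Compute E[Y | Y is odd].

-2

P(Y is odd) = 1/6 + 1/6 = 1/3.
E[Y | Y is odd] = [(-3)·1/6 + (-1)·1/6] / (1/3)
 = -2/3 / (1/3)
 = -2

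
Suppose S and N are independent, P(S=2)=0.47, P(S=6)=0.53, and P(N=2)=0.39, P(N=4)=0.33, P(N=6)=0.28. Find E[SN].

E[SN] = Σ_s Σ_n sn · P(S=s)P(N=n)
 = 4·0.1833 + 8·0.1551 + 12·0.1316 + 12·0.2067 + 24·0.1749 + 36·0.1484
 = 0.7332 + 1.2408 + 1.5792 + 2.4804 + 4.1976 + 5.3424
 = 15.5736

15.5736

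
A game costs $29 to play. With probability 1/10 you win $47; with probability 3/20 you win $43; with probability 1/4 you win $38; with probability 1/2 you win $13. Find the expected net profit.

E[payout] = 47·1/10 + 43·3/20 + 38·1/4 + 13·1/2
 = 47/10 + 129/20 + 19/2 + 13/2
 = 543/20
Net = 543/20 - 29 = -37/20

-1.85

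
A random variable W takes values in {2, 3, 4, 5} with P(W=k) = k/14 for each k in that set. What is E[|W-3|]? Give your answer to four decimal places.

E[|W-3|] = Σ |w-3|·P(W=w)
 = 1·1/7 + 0·3/14 + 1·2/7 + 2·5/14
 = 1/7 + 0 + 2/7 + 5/7
 = 8/7

1.1429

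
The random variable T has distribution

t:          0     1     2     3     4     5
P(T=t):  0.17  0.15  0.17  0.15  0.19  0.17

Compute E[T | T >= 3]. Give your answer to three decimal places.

4.039

P(T >= 3) = 0.15 + 0.19 + 0.17 = 0.51.
E[T | T >= 3] = [3·0.15 + 4·0.19 + 5·0.17] / 0.51
 = 2.06 / 0.51
 = 206/51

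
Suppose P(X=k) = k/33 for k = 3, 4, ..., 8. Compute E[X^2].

39

E[X^2] = Σ x^2·P(X=x)
 = 9·1/11 + 16·4/33 + 25·5/33 + 36·2/11 + 49·7/33 + 64·8/33
 = 9/11 + 64/33 + 125/33 + 72/11 + 343/33 + 512/33
 = 39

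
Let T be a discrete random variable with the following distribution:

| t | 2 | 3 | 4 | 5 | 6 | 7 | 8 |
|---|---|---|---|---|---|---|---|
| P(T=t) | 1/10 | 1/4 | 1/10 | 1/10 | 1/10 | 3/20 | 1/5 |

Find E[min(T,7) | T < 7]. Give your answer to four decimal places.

P(T < 7) = 1/10 + 1/4 + 1/10 + 1/10 + 1/10 = 13/20.
E[min(T,7) | T < 7] = [2·1/10 + 3·1/4 + 4·1/10 + 5·1/10 + 6·1/10] / (13/20)
 = 49/20 / (13/20)
 = 49/13

3.7692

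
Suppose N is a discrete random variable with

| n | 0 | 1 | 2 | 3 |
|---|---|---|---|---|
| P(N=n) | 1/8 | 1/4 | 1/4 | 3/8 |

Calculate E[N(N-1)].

E[N(N-1)] = Σ n(n-1)·P(N=n)
 = 0·1/8 + 0·1/4 + 2·1/4 + 6·3/8
 = 0 + 0 + 1/2 + 9/4
 = 11/4

2.75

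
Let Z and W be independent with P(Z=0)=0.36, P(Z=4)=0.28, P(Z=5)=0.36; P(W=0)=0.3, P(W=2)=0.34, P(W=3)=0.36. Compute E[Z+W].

4.68

E[Z+W] = Σ_z Σ_w (z+w) · P(Z=z)P(W=w)
 = 0·0.108 + 2·0.1224 + 3·0.1296 + 4·0.084 + 6·0.0952 + 7·0.1008 + 5·0.108 + 7·0.1224 + 8·0.1296
 = 0 + 0.2448 + 0.3888 + 0.336 + 0.5712 + 0.7056 + 0.54 + 0.8568 + 1.0368
 = 4.68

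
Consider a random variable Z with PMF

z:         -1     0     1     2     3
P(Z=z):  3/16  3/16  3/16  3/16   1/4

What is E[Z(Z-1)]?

2.25

E[Z(Z-1)] = Σ z(z-1)·P(Z=z)
 = 2·3/16 + 0·3/16 + 0·3/16 + 2·3/16 + 6·1/4
 = 3/8 + 0 + 0 + 3/8 + 3/2
 = 9/4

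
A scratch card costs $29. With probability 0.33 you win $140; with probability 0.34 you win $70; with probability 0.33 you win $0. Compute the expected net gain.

41

E[payout] = 140·0.33 + 70·0.34 + 0·0.33
 = 46.2 + 23.8 + 0
 = 70
Net = 70 - 29 = 41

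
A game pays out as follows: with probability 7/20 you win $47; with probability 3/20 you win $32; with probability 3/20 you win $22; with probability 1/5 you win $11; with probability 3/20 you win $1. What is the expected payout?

E[payout] = 47·7/20 + 32·3/20 + 22·3/20 + 11·1/5 + 1·3/20
 = 329/20 + 24/5 + 33/10 + 11/5 + 3/20
 = 269/10

26.9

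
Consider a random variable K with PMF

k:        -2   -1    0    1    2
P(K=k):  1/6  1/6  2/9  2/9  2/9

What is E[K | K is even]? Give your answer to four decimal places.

P(K is even) = 1/6 + 2/9 + 2/9 = 11/18.
E[K | K is even] = [(-2)·1/6 + 0·2/9 + 2·2/9] / (11/18)
 = 1/9 / (11/18)
 = 2/11

0.1818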